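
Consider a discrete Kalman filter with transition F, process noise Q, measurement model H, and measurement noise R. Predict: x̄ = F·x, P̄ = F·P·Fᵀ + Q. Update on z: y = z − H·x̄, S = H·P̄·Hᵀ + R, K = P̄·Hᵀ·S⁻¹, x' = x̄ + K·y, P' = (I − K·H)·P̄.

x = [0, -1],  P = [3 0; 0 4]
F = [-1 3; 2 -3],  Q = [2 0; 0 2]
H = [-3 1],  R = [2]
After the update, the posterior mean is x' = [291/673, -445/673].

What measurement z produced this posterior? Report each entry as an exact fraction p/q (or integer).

x̄ = F·x = [-3, 3]
P̄ = F·P·Fᵀ + Q = [41 -42; -42 50]
S = H·P̄·Hᵀ + R = [673]
K = P̄·Hᵀ·S⁻¹ = [-165/673; 176/673]
x' − x̄ = [2310/673, -2464/673] = K·y
y = (KᵀK)⁻¹·Kᵀ·(x' − x̄) = [-14]
z = y + H·x̄ = [-14] + [12] = [-2]

z = [-2]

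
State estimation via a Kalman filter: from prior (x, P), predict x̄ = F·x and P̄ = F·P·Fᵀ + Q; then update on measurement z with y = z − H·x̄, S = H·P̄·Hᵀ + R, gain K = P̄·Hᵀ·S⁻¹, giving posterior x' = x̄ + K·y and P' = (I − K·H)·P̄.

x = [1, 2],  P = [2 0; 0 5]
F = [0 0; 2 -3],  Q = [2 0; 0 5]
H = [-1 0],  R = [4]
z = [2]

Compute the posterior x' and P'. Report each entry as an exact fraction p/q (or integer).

x̄ = F·x = [0, -4]
P̄ = F·P·Fᵀ + Q = [2 0; 0 58]
y = z − H·x̄ = [2]
S = H·P̄·Hᵀ + R = [6]
K = P̄·Hᵀ·S⁻¹ = [-1/3; 0]
x' = x̄ + K·y = [-2/3, -4]
P' = (I − K·H)·P̄ = [4/3 0; 0 58]

x' = [-2/3, -4]
P' = [4/3 0; 0 58]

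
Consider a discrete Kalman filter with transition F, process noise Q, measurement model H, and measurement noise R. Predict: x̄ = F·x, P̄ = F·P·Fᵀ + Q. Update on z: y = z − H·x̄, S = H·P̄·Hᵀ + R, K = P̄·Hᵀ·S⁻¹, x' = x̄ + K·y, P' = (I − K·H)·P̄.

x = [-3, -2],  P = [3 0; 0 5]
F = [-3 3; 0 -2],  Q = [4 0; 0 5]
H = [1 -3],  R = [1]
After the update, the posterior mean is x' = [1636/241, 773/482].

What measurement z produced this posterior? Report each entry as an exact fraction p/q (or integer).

z = [2]

x̄ = F·x = [3, 4]
P̄ = F·P·Fᵀ + Q = [76 -30; -30 25]
S = H·P̄·Hᵀ + R = [482]
K = P̄·Hᵀ·S⁻¹ = [83/241; -105/482]
x' − x̄ = [913/241, -1155/482] = K·y
y = (KᵀK)⁻¹·Kᵀ·(x' − x̄) = [11]
z = y + H·x̄ = [11] + [-9] = [2]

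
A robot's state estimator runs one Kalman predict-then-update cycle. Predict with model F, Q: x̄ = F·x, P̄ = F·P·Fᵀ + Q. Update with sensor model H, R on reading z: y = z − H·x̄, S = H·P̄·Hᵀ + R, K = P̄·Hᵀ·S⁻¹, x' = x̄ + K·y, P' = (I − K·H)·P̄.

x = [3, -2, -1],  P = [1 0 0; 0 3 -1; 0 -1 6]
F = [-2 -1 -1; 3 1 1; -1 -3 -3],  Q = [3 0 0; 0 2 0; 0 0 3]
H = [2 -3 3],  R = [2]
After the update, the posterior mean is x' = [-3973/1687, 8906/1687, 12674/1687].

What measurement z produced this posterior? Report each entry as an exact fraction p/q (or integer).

z = [2]

x̄ = F·x = [-3, 6, 6]
P̄ = F·P·Fᵀ + Q = [14 -13 23; -13 18 -24; 23 -24 67]
S = H·P̄·Hᵀ + R = [1687]
K = P̄·Hᵀ·S⁻¹ = [136/1687; -152/1687; 319/1687]
x' − x̄ = [1088/1687, -1216/1687, 2552/1687] = K·y
y = (KᵀK)⁻¹·Kᵀ·(x' − x̄) = [8]
z = y + H·x̄ = [8] + [-6] = [2]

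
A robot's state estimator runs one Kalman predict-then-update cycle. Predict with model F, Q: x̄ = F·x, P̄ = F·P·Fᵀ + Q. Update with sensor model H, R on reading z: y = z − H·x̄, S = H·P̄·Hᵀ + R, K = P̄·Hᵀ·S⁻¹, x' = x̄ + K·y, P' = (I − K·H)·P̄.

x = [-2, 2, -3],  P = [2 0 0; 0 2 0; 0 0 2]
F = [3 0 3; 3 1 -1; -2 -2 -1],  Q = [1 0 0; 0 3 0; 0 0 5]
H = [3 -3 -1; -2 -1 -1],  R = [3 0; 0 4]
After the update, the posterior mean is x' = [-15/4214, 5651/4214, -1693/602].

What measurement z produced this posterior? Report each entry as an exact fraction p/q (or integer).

x̄ = F·x = [-15, -1, 3]
P̄ = F·P·Fᵀ + Q = [37 12 -18; 12 25 -14; -18 -14 23]
S = H·P̄·Hᵀ + R = [392 -126; -126 148]
K = P̄·Hᵀ·S⁻¹ = [1299/10535 -1067/3010; -811/4214 -241/602; -127/3010 63/430]
x' − x̄ = [63195/4214, 9865/4214, -3499/602] = K·y
y = (KᵀK)⁻¹·Kᵀ·(x' − x̄) = [44, -27]
z = y + H·x̄ = [44, -27] + [-45, 28] = [-1, 1]

z = [-1, 1]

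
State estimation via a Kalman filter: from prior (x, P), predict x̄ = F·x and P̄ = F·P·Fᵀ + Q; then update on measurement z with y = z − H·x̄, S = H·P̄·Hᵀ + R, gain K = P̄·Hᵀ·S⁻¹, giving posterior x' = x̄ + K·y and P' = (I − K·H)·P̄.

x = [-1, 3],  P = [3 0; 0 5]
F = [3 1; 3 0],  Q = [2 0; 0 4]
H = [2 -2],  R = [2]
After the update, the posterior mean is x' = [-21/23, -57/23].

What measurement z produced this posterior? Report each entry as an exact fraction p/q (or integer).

z = [3]

x̄ = F·x = [0, -3]
P̄ = F·P·Fᵀ + Q = [34 27; 27 31]
S = H·P̄·Hᵀ + R = [46]
K = P̄·Hᵀ·S⁻¹ = [7/23; -4/23]
x' − x̄ = [-21/23, 12/23] = K·y
y = (KᵀK)⁻¹·Kᵀ·(x' − x̄) = [-3]
z = y + H·x̄ = [-3] + [6] = [3]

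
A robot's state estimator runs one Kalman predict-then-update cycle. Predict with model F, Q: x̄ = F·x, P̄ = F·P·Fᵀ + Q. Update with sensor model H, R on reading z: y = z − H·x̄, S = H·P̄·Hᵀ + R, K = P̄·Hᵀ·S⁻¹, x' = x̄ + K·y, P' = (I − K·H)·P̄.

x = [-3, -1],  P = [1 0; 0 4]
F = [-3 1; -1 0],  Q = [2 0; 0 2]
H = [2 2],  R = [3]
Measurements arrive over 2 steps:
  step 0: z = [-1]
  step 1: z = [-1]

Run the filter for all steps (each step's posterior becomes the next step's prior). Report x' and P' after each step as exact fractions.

step 0: x' = [-4/11, 7/33], P' = [21/11 -15/11; -15/11 17/11]
step 1: x' = [-2083/6303, -854/6303], P' = [3714/2101 -2526/2101; -2526/2101 2889/2101]

step 0: x̄ = F·x = [8, 3]
step 0: P̄ = F·P·Fᵀ + Q = [15 3; 3 3]
step 0: y = z − H·x̄ = [-23]
step 0: S = H·P̄·Hᵀ + R = [99]
step 0: K = P̄·Hᵀ·S⁻¹ = [4/11; 4/33]
step 0: x' = x̄ + K·y = [-4/11, 7/33]
step 0: P' = (I − K·H)·P̄ = [21/11 -15/11; -15/11 17/11]
step 1: x̄ = F·x = [43/33, 4/11]
step 1: P̄ = F·P·Fᵀ + Q = [318/11 78/11; 78/11 43/11]
step 1: y = z − H·x̄ = [-13/3]
step 1: S = H·P̄·Hᵀ + R = [191]
step 1: K = P̄·Hᵀ·S⁻¹ = [72/191; 22/191]
step 1: x' = x̄ + K·y = [-2083/6303, -854/6303]
step 1: P' = (I − K·H)·P̄ = [3714/2101 -2526/2101; -2526/2101 2889/2101]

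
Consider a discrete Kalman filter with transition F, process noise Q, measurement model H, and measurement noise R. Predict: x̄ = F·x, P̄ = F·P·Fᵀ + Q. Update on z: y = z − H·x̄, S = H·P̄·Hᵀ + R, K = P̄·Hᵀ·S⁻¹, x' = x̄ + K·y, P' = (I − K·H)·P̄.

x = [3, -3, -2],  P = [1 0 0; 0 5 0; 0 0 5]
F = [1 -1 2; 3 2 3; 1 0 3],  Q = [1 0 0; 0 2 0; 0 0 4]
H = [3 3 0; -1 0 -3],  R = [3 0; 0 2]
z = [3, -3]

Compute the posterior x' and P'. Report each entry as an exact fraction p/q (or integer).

x̄ = F·x = [2, -3, -3]
P̄ = F·P·Fᵀ + Q = [27 23 31; 23 76 48; 31 48 50]
y = z − H·x̄ = [6, -10]
S = H·P̄·Hᵀ + R = [1344 -861; -861 665]
K = P̄·Hᵀ·S⁻¹ = [-10/427 -90/427; 2558/7259 1489/7259; 12/1037 -1867/7259]
x' = x̄ + K·y = [242/61, -21319/7259, -2603/7259]
P' = (I − K·H)·P̄ = [2229/427 -2239/427 -683/427; -2239/427 5803/1037 11695/7259; -683/427 11695/7259 5115/7259]

x' = [242/61, -21319/7259, -2603/7259]
P' = [2229/427 -2239/427 -683/427; -2239/427 5803/1037 11695/7259; -683/427 11695/7259 5115/7259]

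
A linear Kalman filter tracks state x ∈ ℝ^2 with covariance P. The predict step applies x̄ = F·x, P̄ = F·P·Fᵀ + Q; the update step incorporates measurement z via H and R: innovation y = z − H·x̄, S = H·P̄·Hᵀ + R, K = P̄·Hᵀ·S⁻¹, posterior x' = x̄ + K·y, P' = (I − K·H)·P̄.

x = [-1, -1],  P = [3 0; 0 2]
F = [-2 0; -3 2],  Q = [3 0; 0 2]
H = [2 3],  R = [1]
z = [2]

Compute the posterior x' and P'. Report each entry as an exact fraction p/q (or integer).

x' = [80/61, -25/122]
P' = [1047/305 -684/305; -684/305 961/610]

x̄ = F·x = [2, 1]
P̄ = F·P·Fᵀ + Q = [15 18; 18 37]
y = z − H·x̄ = [-5]
S = H·P̄·Hᵀ + R = [610]
K = P̄·Hᵀ·S⁻¹ = [42/305; 147/610]
x' = x̄ + K·y = [80/61, -25/122]
P' = (I − K·H)·P̄ = [1047/305 -684/305; -684/305 961/610]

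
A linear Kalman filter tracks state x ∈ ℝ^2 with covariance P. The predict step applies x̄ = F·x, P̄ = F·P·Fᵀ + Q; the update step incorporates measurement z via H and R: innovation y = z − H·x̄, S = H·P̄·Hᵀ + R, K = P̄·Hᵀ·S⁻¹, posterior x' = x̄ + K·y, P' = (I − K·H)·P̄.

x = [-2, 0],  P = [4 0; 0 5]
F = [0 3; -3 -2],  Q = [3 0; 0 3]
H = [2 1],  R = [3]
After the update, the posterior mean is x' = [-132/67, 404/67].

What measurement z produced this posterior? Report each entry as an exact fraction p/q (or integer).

x̄ = F·x = [0, 6]
P̄ = F·P·Fᵀ + Q = [48 -30; -30 59]
S = H·P̄·Hᵀ + R = [134]
K = P̄·Hᵀ·S⁻¹ = [33/67; -1/134]
x' − x̄ = [-132/67, 2/67] = K·y
y = (KᵀK)⁻¹·Kᵀ·(x' − x̄) = [-4]
z = y + H·x̄ = [-4] + [6] = [2]

z = [2]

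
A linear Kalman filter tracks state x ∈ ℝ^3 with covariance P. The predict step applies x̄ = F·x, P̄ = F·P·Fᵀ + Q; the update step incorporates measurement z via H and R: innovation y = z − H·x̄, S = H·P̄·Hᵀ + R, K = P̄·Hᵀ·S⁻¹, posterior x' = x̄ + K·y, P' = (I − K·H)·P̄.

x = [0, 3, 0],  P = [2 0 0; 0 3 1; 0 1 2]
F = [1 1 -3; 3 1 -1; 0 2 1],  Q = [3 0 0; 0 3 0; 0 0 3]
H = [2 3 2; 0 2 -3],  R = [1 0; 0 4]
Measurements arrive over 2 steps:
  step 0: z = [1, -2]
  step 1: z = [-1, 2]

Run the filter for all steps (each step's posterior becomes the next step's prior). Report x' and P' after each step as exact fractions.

step 0: x' = [21003/15356, -22417/30712, 3947/15356], P' = [278739/30712 -251485/61424 -88489/30712; -251485/61424 244763/122848 73487/61424; -88489/30712 73487/61424 35219/30712]
step 1: x' = [-17810717435/12685581221, 9253916603/12685581221, -2391676916/12685581221], P' = [39010710611/12685581221 -17510030275/12685581221 -11709619538/12685581221; -17510030275/12685581221 9712016113/12685581221 3945234422/12685581221; -11709619538/12685581221 3945234422/12685581221 6396245608/12685581221]

step 0: x̄ = F·x = [3, 3, 6]
step 0: P̄ = F·P·Fᵀ + Q = [20 11 -5; 11 24 3; -5 3 21]
step 0: y = z − H·x̄ = [-26, 10]
step 0: S = H·P̄·Hᵀ + R = [509 77; 77 253]
step 0: K = P̄·Hᵀ·S⁻¹ = [595/5584 6991/61424; 2027/11168 12151/122848; 671/5584 -16085/61424]
step 0: x' = x̄ + K·y = [21003/15356, -22417/30712, 3947/15356]
step 0: P' = (I − K·H)·P̄ = [278739/30712 -251485/61424 -88489/30712; -251485/61424 244763/122848 73487/61424; -88489/30712 73487/61424 35219/30712]
step 1: x̄ = F·x = [-4093/30712, 95707/30712, -9235/7678]
step 1: P̄ = F·P·Fᵀ + Q = [3232099/122848 4952043/122848 -506967/30712; 4952043/122848 9600755/122848 -969503/30712; -506967/30712 -969503/30712 129773/7678]
step 1: y = z − H·x̄ = [-235767/30712, -345/44]
step 1: S = H·P̄·Hᵀ + R = [104428939/122848 138269/176; 138269/176 74583/88]
step 1: K = P̄·Hᵀ·S⁻¹ = [2072091321/12685581221 27199516/12685581221; 2006456633/12685581221 1897082240/12685581221; 1208955406/12685581221 -2824566995/12685581221]
step 1: x' = x̄ + K·y = [-17810717435/12685581221, 9253916603/12685581221, -2391676916/12685581221]
step 1: P' = (I − K·H)·P̄ = [39010710611/12685581221 -17510030275/12685581221 -11709619538/12685581221; -17510030275/12685581221 9712016113/12685581221 3945234422/12685581221; -11709619538/12685581221 3945234422/12685581221 6396245608/12685581221]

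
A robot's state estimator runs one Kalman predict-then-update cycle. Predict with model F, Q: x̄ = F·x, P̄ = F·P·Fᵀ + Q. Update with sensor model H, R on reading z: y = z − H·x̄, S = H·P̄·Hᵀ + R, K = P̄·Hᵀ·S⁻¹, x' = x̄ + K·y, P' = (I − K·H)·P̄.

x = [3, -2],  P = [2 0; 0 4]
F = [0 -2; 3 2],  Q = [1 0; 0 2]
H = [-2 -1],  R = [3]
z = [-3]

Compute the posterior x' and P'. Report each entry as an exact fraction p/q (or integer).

x' = [-8/43, 175/43]
P' = [407/43 -760/43; -760/43 1532/43]

x̄ = F·x = [4, 5]
P̄ = F·P·Fᵀ + Q = [17 -16; -16 36]
y = z − H·x̄ = [10]
S = H·P̄·Hᵀ + R = [43]
K = P̄·Hᵀ·S⁻¹ = [-18/43; -4/43]
x' = x̄ + K·y = [-8/43, 175/43]
P' = (I − K·H)·P̄ = [407/43 -760/43; -760/43 1532/43]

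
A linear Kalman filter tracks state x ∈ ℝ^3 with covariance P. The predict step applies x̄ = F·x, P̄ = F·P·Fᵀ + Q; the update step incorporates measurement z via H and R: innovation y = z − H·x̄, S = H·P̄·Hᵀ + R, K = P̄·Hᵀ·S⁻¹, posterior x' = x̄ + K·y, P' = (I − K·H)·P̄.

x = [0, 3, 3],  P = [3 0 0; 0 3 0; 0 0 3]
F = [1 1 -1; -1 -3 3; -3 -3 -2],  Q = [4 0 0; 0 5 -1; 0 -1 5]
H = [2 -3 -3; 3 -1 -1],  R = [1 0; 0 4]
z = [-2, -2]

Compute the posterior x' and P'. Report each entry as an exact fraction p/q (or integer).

x' = [-35/39, 82558/15327, -82079/15327]
P' = [17/26 -31/78 34/39; -31/78 625277/30654 -316547/15327; 34/39 -316547/15327 327385/15327]

x̄ = F·x = [0, 0, -15]
P̄ = F·P·Fᵀ + Q = [13 -21 -12; -21 62 17; -12 17 71]
y = z − H·x̄ = [-47, -17]
S = H·P̄·Hᵀ + R = [1952 942; 942 486]
K = P̄·Hᵀ·S⁻¹ = [-3/26 29/78; -305/10218 -7183/30654; -1930/5109 7312/15327]
x' = x̄ + K·y = [-35/39, 82558/15327, -82079/15327]
P' = (I − K·H)·P̄ = [17/26 -31/78 34/39; -31/78 625277/30654 -316547/15327; 34/39 -316547/15327 327385/15327]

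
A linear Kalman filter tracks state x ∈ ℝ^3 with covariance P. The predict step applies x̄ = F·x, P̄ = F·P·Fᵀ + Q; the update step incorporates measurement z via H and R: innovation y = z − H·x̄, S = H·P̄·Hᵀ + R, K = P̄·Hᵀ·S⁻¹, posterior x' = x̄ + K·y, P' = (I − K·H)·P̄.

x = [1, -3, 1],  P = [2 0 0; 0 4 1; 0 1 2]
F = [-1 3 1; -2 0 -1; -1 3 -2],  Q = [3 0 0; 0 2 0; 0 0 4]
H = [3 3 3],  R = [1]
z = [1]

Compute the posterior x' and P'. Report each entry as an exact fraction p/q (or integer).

x' = [3603/1522, -531/761, -1029/761]
P' = [18409/1522 -6449/761 -2716/761; -6449/761 7980/761 -1523/761; -2716/761 -1523/761 4276/761]

x̄ = F·x = [-9, -3, -12]
P̄ = F·P·Fᵀ + Q = [49 -1 31; -1 12 5; 31 5 38]
y = z − H·x̄ = [73]
S = H·P̄·Hᵀ + R = [1522]
K = P̄·Hᵀ·S⁻¹ = [237/1522; 24/761; 111/761]
x' = x̄ + K·y = [3603/1522, -531/761, -1029/761]
P' = (I − K·H)·P̄ = [18409/1522 -6449/761 -2716/761; -6449/761 7980/761 -1523/761; -2716/761 -1523/761 4276/761]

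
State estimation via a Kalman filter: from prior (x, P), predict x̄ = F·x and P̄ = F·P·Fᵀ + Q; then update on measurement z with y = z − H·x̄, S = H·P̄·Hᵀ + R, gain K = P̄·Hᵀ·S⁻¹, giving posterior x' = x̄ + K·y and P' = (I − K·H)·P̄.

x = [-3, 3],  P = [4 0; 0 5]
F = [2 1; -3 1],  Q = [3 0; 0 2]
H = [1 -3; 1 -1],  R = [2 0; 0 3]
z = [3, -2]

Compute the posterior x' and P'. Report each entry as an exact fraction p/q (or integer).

x' = [-6127/4475, -5478/4475]
P' = [19603/4475 7267/4475; 7267/4475 3613/4475]

x̄ = F·x = [-3, 12]
P̄ = F·P·Fᵀ + Q = [24 -19; -19 43]
y = z − H·x̄ = [42, 13]
S = H·P̄·Hᵀ + R = [527 229; 229 108]
K = P̄·Hᵀ·S⁻¹ = [-1099/4475 4112/4475; -1786/4475 1218/4475]
x' = x̄ + K·y = [-6127/4475, -5478/4475]
P' = (I − K·H)·P̄ = [19603/4475 7267/4475; 7267/4475 3613/4475]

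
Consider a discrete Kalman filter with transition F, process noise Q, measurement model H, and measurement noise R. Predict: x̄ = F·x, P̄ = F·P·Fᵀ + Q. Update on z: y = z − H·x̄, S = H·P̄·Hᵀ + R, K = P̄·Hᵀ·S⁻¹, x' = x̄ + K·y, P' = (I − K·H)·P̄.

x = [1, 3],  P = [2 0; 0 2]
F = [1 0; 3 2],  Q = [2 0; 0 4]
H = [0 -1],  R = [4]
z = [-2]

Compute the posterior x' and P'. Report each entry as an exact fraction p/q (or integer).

x̄ = F·x = [1, 9]
P̄ = F·P·Fᵀ + Q = [4 6; 6 30]
y = z − H·x̄ = [7]
S = H·P̄·Hᵀ + R = [34]
K = P̄·Hᵀ·S⁻¹ = [-3/17; -15/17]
x' = x̄ + K·y = [-4/17, 48/17]
P' = (I − K·H)·P̄ = [50/17 12/17; 12/17 60/17]

x' = [-4/17, 48/17]
P' = [50/17 12/17; 12/17 60/17]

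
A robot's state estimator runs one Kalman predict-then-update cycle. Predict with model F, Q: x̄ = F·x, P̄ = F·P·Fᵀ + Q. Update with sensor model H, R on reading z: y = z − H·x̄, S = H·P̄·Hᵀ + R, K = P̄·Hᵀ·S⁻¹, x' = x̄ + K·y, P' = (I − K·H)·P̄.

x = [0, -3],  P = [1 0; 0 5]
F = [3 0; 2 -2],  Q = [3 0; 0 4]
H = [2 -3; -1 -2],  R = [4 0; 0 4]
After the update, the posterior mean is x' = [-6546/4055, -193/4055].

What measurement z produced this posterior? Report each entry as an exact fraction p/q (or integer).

z = [-3, 2]

x̄ = F·x = [0, 6]
P̄ = F·P·Fᵀ + Q = [12 6; 6 28]
S = H·P̄·Hᵀ + R = [232 138; 138 152]
K = P̄·Hᵀ·S⁻¹ = [1056/4055 -1599/4055; -597/4055 -1112/4055]
x' − x̄ = [-6546/4055, -24523/4055] = K·y
y = (KᵀK)⁻¹·Kᵀ·(x' − x̄) = [15, 14]
z = y + H·x̄ = [15, 14] + [-18, -12] = [-3, 2]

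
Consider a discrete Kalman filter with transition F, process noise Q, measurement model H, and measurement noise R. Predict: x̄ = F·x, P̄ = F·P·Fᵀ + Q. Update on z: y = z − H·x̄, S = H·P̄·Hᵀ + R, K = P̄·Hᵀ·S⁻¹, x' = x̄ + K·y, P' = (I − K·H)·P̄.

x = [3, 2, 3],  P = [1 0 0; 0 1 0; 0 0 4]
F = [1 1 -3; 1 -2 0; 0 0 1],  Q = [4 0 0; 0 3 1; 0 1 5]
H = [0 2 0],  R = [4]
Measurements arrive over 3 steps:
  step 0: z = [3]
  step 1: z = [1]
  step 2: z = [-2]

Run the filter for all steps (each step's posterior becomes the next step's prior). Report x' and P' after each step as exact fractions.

step 0: x' = [-77/18, 11/9, 59/18], P' = [377/9 -1/9 -107/9; -1/9 8/9 1/9; -107/9 1/9 80/9]
step 1: x' = [-811/449, 319/898, 1499/898], P' = [35806/449 689/449 -9606/449; 689/449 440/449 -100/449; -9606/449 -100/449 5125/449]
step 2: x' = [-47235/12202, -12429/12202, 7920/6101], P' = [3034789/36606 62455/36606 -798899/36606; 62455/36606 36157/36606 -8957/36606; -798899/36606 -8957/36606 422179/36606]

step 0: x̄ = F·x = [-4, -1, 3]
step 0: P̄ = F·P·Fᵀ + Q = [42 -1 -12; -1 8 1; -12 1 9]
step 0: y = z − H·x̄ = [5]
step 0: S = H·P̄·Hᵀ + R = [36]
step 0: K = P̄·Hᵀ·S⁻¹ = [-1/18; 4/9; 1/18]
step 0: x' = x̄ + K·y = [-77/18, 11/9, 59/18]
step 0: P' = (I − K·H)·P̄ = [377/9 -1/9 -107/9; -1/9 8/9 1/9; -107/9 1/9 80/9]
step 1: x̄ = F·x = [-116/9, -121/18, 59/18]
step 1: P̄ = F·P·Fᵀ + Q = [1775/9 689/9 -346/9; 689/9 440/9 -100/9; -346/9 -100/9 125/9]
step 1: y = z − H·x̄ = [130/9]
step 1: S = H·P̄·Hᵀ + R = [1796/9]
step 1: K = P̄·Hᵀ·S⁻¹ = [689/898; 220/449; -50/449]
step 1: x' = x̄ + K·y = [-811/449, 319/898, 1499/898]
step 1: P' = (I − K·H)·P̄ = [35806/449 689/449 -9606/449; 689/449 440/449 -100/449; -9606/449 -100/449 5125/449]
step 2: x̄ = F·x = [-2900/449, -1130/449, 1499/898]
step 2: P̄ = F·P·Fᵀ + Q = [143781/449 62455/449 -25081/449; 62455/449 36157/449 -8957/449; -25081/449 -8957/449 7370/449]
step 2: y = z − H·x̄ = [1362/449]
step 2: S = H·P̄·Hᵀ + R = [146424/449]
step 2: K = P̄·Hᵀ·S⁻¹ = [62455/73212; 36157/73212; -8957/73212]
step 2: x' = x̄ + K·y = [-47235/12202, -12429/12202, 7920/6101]
step 2: P' = (I − K·H)·P̄ = [3034789/36606 62455/36606 -798899/36606; 62455/36606 36157/36606 -8957/36606; -798899/36606 -8957/36606 422179/36606]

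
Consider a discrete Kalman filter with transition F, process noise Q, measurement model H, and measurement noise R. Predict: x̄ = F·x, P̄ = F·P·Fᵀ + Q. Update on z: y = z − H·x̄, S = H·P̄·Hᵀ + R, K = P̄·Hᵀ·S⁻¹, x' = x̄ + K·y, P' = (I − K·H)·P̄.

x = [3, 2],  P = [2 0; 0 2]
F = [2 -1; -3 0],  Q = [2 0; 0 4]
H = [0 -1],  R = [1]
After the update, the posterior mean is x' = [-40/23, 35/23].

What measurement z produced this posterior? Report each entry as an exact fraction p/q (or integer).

x̄ = F·x = [4, -9]
P̄ = F·P·Fᵀ + Q = [12 -12; -12 22]
S = H·P̄·Hᵀ + R = [23]
K = P̄·Hᵀ·S⁻¹ = [12/23; -22/23]
x' − x̄ = [-132/23, 242/23] = K·y
y = (KᵀK)⁻¹·Kᵀ·(x' − x̄) = [-11]
z = y + H·x̄ = [-11] + [9] = [-2]

z = [-2]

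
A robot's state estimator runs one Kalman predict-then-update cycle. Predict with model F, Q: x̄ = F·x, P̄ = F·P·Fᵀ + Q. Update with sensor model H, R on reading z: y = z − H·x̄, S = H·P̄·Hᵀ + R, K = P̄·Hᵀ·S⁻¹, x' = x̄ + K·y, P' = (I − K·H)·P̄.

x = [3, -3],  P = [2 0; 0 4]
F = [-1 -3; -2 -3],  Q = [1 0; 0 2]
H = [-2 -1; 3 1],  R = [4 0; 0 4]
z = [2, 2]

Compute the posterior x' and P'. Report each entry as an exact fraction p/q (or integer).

x̄ = F·x = [6, 3]
P̄ = F·P·Fᵀ + Q = [39 40; 40 46]
y = z − H·x̄ = [17, -19]
S = H·P̄·Hᵀ + R = [366 -480; -480 641]
K = P̄·Hᵀ·S⁻¹ = [-139/2103 137/701; -181/701 46/701]
x' = x̄ + K·y = [2446/2103, -1848/701]
P' = (I − K·H)·P̄ = [1088/2103 -540/701; -540/701 1804/701]

x' = [2446/2103, -1848/701]
P' = [1088/2103 -540/701; -540/701 1804/701]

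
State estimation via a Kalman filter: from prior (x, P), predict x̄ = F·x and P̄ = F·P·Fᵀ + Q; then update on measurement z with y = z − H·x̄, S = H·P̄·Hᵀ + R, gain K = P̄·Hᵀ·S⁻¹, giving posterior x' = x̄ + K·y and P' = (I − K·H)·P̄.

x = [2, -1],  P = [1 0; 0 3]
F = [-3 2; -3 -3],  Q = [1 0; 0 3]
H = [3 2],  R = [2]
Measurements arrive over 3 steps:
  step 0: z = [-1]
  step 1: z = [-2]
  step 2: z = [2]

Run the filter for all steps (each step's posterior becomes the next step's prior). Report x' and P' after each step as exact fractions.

step 0: x̄ = F·x = [-8, -3]
step 0: P̄ = F·P·Fᵀ + Q = [22 -9; -9 39]
step 0: y = z − H·x̄ = [29]
step 0: S = H·P̄·Hᵀ + R = [248]
step 0: K = P̄·Hᵀ·S⁻¹ = [6/31; 51/248]
step 0: x' = x̄ + K·y = [-74/31, 735/248]
step 0: P' = (I − K·H)·P̄ = [394/31 -585/31; -585/31 7071/248]
step 1: x̄ = F·x = [1623/124, -429/248]
step 1: P̄ = F·P·Fᵀ + Q = [28265/62 -14049/124; -14049/124 8511/248]
step 1: y = z − H·x̄ = [-1172/31]
step 1: S = H·P̄·Hᵀ + R = [89363/31]
step 1: K = P̄·Hᵀ·S⁻¹ = [35373/89363; -8409/89363]
step 1: x' = x̄ + K·y = [-670725/357452, 1306647/714904]
step 1: P' = (I − K·H)·P̄ = [753127/178726 -2117889/357452; -2117889/357452 6286395/714904]
step 2: x̄ = F·x = [1659411/178726, 104409/714904]
step 2: P̄ = F·P·Fᵀ + Q = [12975299/89363 -5828283/178726; -5828283/178726 9590835/714904]
step 2: y = z − H·x̄ = [-9345971/357452]
step 2: S = H·P̄·Hᵀ + R = [173564273/178726]
step 2: K = P̄·Hᵀ·S⁻¹ = [66195228/173564273; -25378863/347128546]
step 2: x' = x̄ + K·y = [-238520157/347128546, 1428509505/694257092]
step 2: P' = (I − K·H)·P̄ = [684223145/173564273 -1920278979/347128546; -1920278979/347128546 5710079211/694257092]

step 0: x' = [-74/31, 735/248], P' = [394/31 -585/31; -585/31 7071/248]
step 1: x' = [-670725/357452, 1306647/714904], P' = [753127/178726 -2117889/357452; -2117889/357452 6286395/714904]
step 2: x' = [-238520157/347128546, 1428509505/694257092], P' = [684223145/173564273 -1920278979/347128546; -1920278979/347128546 5710079211/694257092]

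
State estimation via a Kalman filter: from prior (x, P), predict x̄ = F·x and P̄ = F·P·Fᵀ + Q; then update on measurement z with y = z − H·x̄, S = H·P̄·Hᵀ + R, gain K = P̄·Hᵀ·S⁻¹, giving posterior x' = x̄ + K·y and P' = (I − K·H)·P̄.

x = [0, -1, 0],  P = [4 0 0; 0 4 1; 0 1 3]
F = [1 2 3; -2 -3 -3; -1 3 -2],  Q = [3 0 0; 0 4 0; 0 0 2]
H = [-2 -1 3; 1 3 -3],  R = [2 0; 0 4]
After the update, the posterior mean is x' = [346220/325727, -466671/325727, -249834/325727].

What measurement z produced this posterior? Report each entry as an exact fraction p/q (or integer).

x̄ = F·x = [-2, 3, -3]
P̄ = F·P·Fᵀ + Q = [62 -74 7; -74 101 -13; 7 -13 42]
S = H·P̄·Hᵀ + R = [427 -380; -380 1101]
K = P̄·Hᵀ·S⁻¹ = [-100709/325727 -88307/325727; 110648/325727 117476/325727; 77585/325727 -19966/325727]
x' − x̄ = [997674/325727, -1443852/325727, 727347/325727] = K·y
y = (KᵀK)⁻¹·Kᵀ·(x' − x̄) = [5, -17]
z = y + H·x̄ = [5, -17] + [-8, 16] = [-3, -1]

z = [-3, -1]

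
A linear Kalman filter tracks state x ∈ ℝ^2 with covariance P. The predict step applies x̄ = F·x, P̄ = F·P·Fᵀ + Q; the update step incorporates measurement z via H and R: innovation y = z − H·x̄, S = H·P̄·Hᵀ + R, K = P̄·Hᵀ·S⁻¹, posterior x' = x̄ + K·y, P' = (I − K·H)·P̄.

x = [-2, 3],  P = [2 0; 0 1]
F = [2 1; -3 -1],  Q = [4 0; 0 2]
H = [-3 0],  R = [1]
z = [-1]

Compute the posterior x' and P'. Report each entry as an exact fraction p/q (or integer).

x̄ = F·x = [-1, 3]
P̄ = F·P·Fᵀ + Q = [13 -13; -13 21]
y = z − H·x̄ = [-4]
S = H·P̄·Hᵀ + R = [118]
K = P̄·Hᵀ·S⁻¹ = [-39/118; 39/118]
x' = x̄ + K·y = [19/59, 99/59]
P' = (I − K·H)·P̄ = [13/118 -13/118; -13/118 957/118]

x' = [19/59, 99/59]
P' = [13/118 -13/118; -13/118 957/118]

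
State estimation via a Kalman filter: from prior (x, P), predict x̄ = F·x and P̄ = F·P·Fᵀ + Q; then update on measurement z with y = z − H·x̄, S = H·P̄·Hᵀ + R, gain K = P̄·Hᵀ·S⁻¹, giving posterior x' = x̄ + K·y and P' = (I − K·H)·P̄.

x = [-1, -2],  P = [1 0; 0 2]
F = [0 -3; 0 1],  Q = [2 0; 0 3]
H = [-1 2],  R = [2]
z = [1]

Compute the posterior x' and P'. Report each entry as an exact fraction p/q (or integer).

x' = [2/3, 2/3]
P' = [148/33 58/33; 58/33 37/33]

x̄ = F·x = [6, -2]
P̄ = F·P·Fᵀ + Q = [20 -6; -6 5]
y = z − H·x̄ = [11]
S = H·P̄·Hᵀ + R = [66]
K = P̄·Hᵀ·S⁻¹ = [-16/33; 8/33]
x' = x̄ + K·y = [2/3, 2/3]
P' = (I − K·H)·P̄ = [148/33 58/33; 58/33 37/33]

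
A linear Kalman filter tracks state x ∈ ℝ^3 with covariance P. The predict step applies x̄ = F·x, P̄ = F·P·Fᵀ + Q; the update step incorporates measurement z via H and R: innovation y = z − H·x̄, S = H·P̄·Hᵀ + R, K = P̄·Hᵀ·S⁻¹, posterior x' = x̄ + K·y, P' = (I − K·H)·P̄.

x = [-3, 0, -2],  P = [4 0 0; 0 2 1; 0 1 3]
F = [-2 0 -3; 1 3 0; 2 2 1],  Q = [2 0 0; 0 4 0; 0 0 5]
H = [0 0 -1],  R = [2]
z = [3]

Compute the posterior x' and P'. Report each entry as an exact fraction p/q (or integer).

x̄ = F·x = [12, -3, -8]
P̄ = F·P·Fᵀ + Q = [45 -17 -31; -17 26 23; -31 23 36]
y = z − H·x̄ = [-5]
S = H·P̄·Hᵀ + R = [38]
K = P̄·Hᵀ·S⁻¹ = [31/38; -23/38; -18/19]
x' = x̄ + K·y = [301/38, 1/38, -62/19]
P' = (I − K·H)·P̄ = [749/38 67/38 -31/19; 67/38 459/38 23/19; -31/19 23/19 36/19]

x' = [301/38, 1/38, -62/19]
P' = [749/38 67/38 -31/19; 67/38 459/38 23/19; -31/19 23/19 36/19]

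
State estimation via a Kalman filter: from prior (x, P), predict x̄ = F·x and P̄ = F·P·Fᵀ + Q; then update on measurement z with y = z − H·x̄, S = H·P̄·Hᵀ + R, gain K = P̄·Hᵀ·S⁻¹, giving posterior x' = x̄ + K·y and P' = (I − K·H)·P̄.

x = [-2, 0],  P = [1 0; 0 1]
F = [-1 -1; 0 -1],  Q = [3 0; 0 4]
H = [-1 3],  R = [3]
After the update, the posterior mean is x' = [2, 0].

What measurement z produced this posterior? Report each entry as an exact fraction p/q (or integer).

z = [-2]

x̄ = F·x = [2, 0]
P̄ = F·P·Fᵀ + Q = [5 1; 1 5]
S = H·P̄·Hᵀ + R = [47]
K = P̄·Hᵀ·S⁻¹ = [-2/47; 14/47]
x' − x̄ = [0, 0] = K·y
y = (KᵀK)⁻¹·Kᵀ·(x' − x̄) = [0]
z = y + H·x̄ = [0] + [-2] = [-2]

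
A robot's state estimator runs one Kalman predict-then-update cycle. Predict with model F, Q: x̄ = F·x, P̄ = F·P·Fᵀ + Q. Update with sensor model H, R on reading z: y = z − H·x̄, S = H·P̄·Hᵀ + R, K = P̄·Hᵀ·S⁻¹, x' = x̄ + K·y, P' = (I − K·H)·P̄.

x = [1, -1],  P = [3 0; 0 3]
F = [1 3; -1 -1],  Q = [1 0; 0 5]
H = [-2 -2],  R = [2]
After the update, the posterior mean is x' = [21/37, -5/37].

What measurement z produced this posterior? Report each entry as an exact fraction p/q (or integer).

z = [-1]

x̄ = F·x = [-2, 0]
P̄ = F·P·Fᵀ + Q = [31 -12; -12 11]
S = H·P̄·Hᵀ + R = [74]
K = P̄·Hᵀ·S⁻¹ = [-19/37; 1/37]
x' − x̄ = [95/37, -5/37] = K·y
y = (KᵀK)⁻¹·Kᵀ·(x' − x̄) = [-5]
z = y + H·x̄ = [-5] + [4] = [-1]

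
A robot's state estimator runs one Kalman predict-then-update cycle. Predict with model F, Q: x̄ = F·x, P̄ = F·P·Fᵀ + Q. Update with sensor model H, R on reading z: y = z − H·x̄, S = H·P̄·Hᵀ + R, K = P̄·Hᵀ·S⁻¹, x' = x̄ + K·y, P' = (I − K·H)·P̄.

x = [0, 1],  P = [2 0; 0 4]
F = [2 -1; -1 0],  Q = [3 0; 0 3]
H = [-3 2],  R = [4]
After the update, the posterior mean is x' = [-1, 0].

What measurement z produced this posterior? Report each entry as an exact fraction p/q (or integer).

x̄ = F·x = [-1, 0]
P̄ = F·P·Fᵀ + Q = [15 -4; -4 5]
S = H·P̄·Hᵀ + R = [207]
K = P̄·Hᵀ·S⁻¹ = [-53/207; 22/207]
x' − x̄ = [0, 0] = K·y
y = (KᵀK)⁻¹·Kᵀ·(x' − x̄) = [0]
z = y + H·x̄ = [0] + [3] = [3]

z = [3]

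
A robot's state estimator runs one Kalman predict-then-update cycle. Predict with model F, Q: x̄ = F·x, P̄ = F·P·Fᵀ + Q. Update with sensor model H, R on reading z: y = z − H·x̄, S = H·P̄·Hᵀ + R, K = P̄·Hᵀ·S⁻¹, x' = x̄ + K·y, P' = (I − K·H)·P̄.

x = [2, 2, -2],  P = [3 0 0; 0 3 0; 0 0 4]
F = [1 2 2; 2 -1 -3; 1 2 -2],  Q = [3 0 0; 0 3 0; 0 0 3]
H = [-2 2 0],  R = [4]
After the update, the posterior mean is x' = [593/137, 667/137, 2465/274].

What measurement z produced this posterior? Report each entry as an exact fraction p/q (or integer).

x̄ = F·x = [2, 8, 10]
P̄ = F·P·Fᵀ + Q = [34 -24 -1; -24 54 24; -1 24 34]
S = H·P̄·Hᵀ + R = [548]
K = P̄·Hᵀ·S⁻¹ = [-29/137; 39/137; 25/274]
x' − x̄ = [319/137, -429/137, -275/274] = K·y
y = (KᵀK)⁻¹·Kᵀ·(x' − x̄) = [-11]
z = y + H·x̄ = [-11] + [12] = [1]

z = [1]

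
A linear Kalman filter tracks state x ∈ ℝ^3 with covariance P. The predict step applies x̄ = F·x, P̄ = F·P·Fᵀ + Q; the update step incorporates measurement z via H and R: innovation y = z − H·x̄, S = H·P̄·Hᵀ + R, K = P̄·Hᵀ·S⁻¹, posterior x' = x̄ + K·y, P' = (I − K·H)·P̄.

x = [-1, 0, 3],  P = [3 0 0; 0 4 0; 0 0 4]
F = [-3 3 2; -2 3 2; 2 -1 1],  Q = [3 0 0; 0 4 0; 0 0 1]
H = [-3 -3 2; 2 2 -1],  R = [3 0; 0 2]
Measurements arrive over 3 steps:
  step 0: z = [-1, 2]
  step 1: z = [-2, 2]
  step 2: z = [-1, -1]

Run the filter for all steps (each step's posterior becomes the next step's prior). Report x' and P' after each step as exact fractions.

step 0: x' = [21445/14951, 19388/14951, 52886/14951], P' = [35754/14951 -19798/14951 24156/14951; -19798/14951 56688/14951 59244/14951; 24156/14951 59244/14951 139506/14951]
step 1: x' = [472965149/488992000, 552873577/244496000, 987761869/244496000], P' = [1086445581/488992000 -180157287/244496000 564291261/244496000; -180157287/244496000 537064949/122248000 725449353/122248000; 564291261/244496000 725449353/122248000 1680655341/122248000]
step 2: x' = [-455479995014/2130901679513, -95255399368/2130901679513, -942520287425/2130901679513], P' = [4793271798567/2130901679513 -1433518758532/2130901679513 5240369061882/2130901679513; -1433518758532/2130901679513 9671782156916/2130901679513 13380978505736/2130901679513; 5240369061882/2130901679513 13380978505736/2130901679513 31037928305946/2130901679513]

step 0: x̄ = F·x = [9, 8, 1]
step 0: P̄ = F·P·Fᵀ + Q = [82 70 -22; 70 68 -16; -22 -16 21]
step 0: y = z − H·x̄ = [48, -31]
step 0: S = H·P̄·Hᵀ + R = [3153 -2048; -2048 1335]
step 0: K = P̄·Hᵀ·S⁻¹ = [148/14951 3878/14951; 2606/14951 7268/14951; 9604/14951 13647/14951]
step 0: x' = x̄ + K·y = [21445/14951, 19388/14951, 52886/14951]
step 0: P' = (I − K·H)·P̄ = [35754/14951 -19798/14951 24156/14951; -19798/14951 56688/14951 59244/14951; 24156/14951 59244/14951 139506/14951]
step 1: x̄ = F·x = [99601/14951, 121046/14951, 76388/14951]
step 1: P̄ = F·P·Fᵀ + Q = [2212275/14951 2049078/14951 -200358/14951; 2049078/14951 2026292/14951 -84896/14951; -200358/14951 -84896/14951 411489/14951]
step 1: y = z − H·x̄ = [479263/14951, -335004/14951]
step 1: S = H·P̄·Hᵀ + R = [80144364/14951 -52840094/14951; -52840094/14951 34929299/14951]
step 1: K = P̄·Hᵀ·S⁻¹ = [26257341/488992000 80919873/244496000; 73293193/244496000 84261629/122248000; 225683821/244496000 167267313/122248000]
step 1: x' = x̄ + K·y = [472965149/488992000, 552873577/244496000, 987761869/244496000]
step 1: P' = (I − K·H)·P̄ = [1086445581/488992000 -180157287/244496000 564291261/244496000; -180157287/244496000 537064949/122248000 725449353/122248000; 564291261/244496000 725449353/122248000 1680655341/122248000]
step 2: x̄ = F·x = [5849393491/488992000, 79029483/6112400, 907853441/244496000]
step 2: P̄ = F·P·Fᵀ + Q = [85234050861/488992000 1021049493/6112400 634669311/244496000; 1021049493/6112400 12913009/76405 30819543/3056200; 634669311/244496000 30819543/3056200 3464412261/122248000]
step 2: y = z − H·x̄ = [32394850629/488992000, -1150839469/24449600]
step 2: S = H·P̄·Hᵀ + R = [2963699032221/488992000 -98589170181/24449600; -98589170181/24449600 3287536701/1222480]
step 2: K = P̄·Hᵀ·S⁻¹ = [133826334553/2130901679513 739568509094/2130901679513; 2047166816320/6392705038539 1547774145516/2130901679513; 2070604636346/2130901679513 3102383414645/2130901679513]
step 2: x' = x̄ + K·y = [-455479995014/2130901679513, -95255399368/2130901679513, -942520287425/2130901679513]
step 2: P' = (I − K·H)·P̄ = [4793271798567/2130901679513 -1433518758532/2130901679513 5240369061882/2130901679513; -1433518758532/2130901679513 9671782156916/2130901679513 13380978505736/2130901679513; 5240369061882/2130901679513 13380978505736/2130901679513 31037928305946/2130901679513]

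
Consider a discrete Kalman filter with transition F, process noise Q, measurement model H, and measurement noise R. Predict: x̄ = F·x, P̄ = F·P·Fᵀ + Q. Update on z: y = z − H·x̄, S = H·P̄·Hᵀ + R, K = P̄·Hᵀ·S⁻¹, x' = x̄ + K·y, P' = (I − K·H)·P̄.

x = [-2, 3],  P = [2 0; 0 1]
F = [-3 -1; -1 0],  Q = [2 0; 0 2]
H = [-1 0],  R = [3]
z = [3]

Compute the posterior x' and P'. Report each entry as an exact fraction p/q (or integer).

x' = [-9/4, 1/2]
P' = [21/8 3/4; 3/4 5/2]

x̄ = F·x = [3, 2]
P̄ = F·P·Fᵀ + Q = [21 6; 6 4]
y = z − H·x̄ = [6]
S = H·P̄·Hᵀ + R = [24]
K = P̄·Hᵀ·S⁻¹ = [-7/8; -1/4]
x' = x̄ + K·y = [-9/4, 1/2]
P' = (I − K·H)·P̄ = [21/8 3/4; 3/4 5/2]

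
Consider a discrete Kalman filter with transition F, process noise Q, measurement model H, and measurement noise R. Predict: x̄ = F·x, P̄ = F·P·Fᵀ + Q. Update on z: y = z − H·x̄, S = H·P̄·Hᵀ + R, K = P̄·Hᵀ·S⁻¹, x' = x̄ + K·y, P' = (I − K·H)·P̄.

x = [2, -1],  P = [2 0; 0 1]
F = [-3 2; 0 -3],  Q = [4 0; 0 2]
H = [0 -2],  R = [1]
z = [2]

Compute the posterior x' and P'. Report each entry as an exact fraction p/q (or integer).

x' = [-88/15, -41/45]
P' = [114/5 -2/15; -2/15 11/45]

x̄ = F·x = [-8, 3]
P̄ = F·P·Fᵀ + Q = [26 -6; -6 11]
y = z − H·x̄ = [8]
S = H·P̄·Hᵀ + R = [45]
K = P̄·Hᵀ·S⁻¹ = [4/15; -22/45]
x' = x̄ + K·y = [-88/15, -41/45]
P' = (I − K·H)·P̄ = [114/5 -2/15; -2/15 11/45]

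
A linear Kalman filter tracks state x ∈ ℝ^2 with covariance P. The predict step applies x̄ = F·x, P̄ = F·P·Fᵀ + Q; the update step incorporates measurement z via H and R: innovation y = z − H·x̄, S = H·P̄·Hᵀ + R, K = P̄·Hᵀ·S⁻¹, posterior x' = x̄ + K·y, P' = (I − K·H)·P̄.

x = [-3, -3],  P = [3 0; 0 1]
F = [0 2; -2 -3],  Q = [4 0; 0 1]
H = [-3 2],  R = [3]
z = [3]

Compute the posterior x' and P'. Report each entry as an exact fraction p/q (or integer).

x̄ = F·x = [-6, 15]
P̄ = F·P·Fᵀ + Q = [8 -6; -6 22]
y = z − H·x̄ = [-45]
S = H·P̄·Hᵀ + R = [235]
K = P̄·Hᵀ·S⁻¹ = [-36/235; 62/235]
x' = x̄ + K·y = [42/47, 147/47]
P' = (I − K·H)·P̄ = [584/235 822/235; 822/235 1326/235]

x' = [42/47, 147/47]
P' = [584/235 822/235; 822/235 1326/235]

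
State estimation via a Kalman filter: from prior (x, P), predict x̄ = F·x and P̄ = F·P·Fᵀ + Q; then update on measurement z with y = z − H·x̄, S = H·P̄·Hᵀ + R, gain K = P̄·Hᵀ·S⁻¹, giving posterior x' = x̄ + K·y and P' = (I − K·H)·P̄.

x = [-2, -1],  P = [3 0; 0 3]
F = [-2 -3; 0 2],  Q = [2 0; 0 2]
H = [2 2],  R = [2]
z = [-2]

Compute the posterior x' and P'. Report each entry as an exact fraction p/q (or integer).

x' = [-1/13, -10/13]
P' = [541/39 -518/39; -518/39 514/39]

x̄ = F·x = [7, -2]
P̄ = F·P·Fᵀ + Q = [41 -18; -18 14]
y = z − H·x̄ = [-12]
S = H·P̄·Hᵀ + R = [78]
K = P̄·Hᵀ·S⁻¹ = [23/39; -4/39]
x' = x̄ + K·y = [-1/13, -10/13]
P' = (I − K·H)·P̄ = [541/39 -518/39; -518/39 514/39]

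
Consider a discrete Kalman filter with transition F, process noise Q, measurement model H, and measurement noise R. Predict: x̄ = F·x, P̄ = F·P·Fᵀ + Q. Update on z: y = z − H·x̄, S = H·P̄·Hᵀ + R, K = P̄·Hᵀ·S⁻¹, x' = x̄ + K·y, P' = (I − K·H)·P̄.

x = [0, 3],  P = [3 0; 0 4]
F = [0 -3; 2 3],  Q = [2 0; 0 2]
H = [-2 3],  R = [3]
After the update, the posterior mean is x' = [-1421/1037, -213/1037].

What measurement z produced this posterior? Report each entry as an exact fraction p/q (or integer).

z = [2]

x̄ = F·x = [-9, 9]
P̄ = F·P·Fᵀ + Q = [38 -36; -36 50]
S = H·P̄·Hᵀ + R = [1037]
K = P̄·Hᵀ·S⁻¹ = [-184/1037; 222/1037]
x' − x̄ = [7912/1037, -9546/1037] = K·y
y = (KᵀK)⁻¹·Kᵀ·(x' − x̄) = [-43]
z = y + H·x̄ = [-43] + [45] = [2]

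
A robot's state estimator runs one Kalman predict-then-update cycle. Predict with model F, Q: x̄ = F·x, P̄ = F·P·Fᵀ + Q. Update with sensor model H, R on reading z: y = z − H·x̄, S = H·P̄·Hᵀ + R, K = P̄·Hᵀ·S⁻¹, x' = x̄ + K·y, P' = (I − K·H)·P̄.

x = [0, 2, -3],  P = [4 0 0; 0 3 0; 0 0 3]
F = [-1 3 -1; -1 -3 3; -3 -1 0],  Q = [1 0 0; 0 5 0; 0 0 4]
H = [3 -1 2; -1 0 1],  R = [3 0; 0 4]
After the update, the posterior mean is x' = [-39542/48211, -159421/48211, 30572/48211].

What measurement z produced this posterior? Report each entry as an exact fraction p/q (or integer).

z = [2, 2]

x̄ = F·x = [9, -15, -2]
P̄ = F·P·Fᵀ + Q = [35 -32 3; -32 63 21; 3 21 43]
S = H·P̄·Hᵀ + R = [697 -69; -69 76]
K = P̄·Hᵀ·S⁻¹ = [8660/48211 -12437/48211; -5235/48211 28868/48211; 8384/48211 32986/48211]
x' − x̄ = [-473441/48211, 563744/48211, 126994/48211] = K·y
y = (KᵀK)⁻¹·Kᵀ·(x' − x̄) = [-36, 13]
z = y + H·x̄ = [-36, 13] + [38, -11] = [2, 2]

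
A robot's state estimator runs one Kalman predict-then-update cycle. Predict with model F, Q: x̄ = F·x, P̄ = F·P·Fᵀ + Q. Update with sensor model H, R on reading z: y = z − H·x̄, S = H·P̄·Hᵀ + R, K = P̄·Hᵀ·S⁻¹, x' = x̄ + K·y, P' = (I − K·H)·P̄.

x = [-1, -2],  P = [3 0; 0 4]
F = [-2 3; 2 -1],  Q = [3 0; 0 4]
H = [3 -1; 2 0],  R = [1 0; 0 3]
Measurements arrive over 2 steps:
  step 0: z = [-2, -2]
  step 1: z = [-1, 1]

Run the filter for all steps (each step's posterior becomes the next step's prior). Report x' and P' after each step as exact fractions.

step 0: x' = [-231/214, -134/107], P' = [165/428 109/107; 109/107 384/107]
step 1: x' = [-29047/137476, 2909/34369], P' = [42303/137476 25467/34369; 25467/34369 89275/34369]

step 0: x̄ = F·x = [-4, 0]
step 0: P̄ = F·P·Fᵀ + Q = [51 -24; -24 20]
step 0: y = z − H·x̄ = [10, 6]
step 0: S = H·P̄·Hᵀ + R = [624 354; 354 207]
step 0: K = P̄·Hᵀ·S⁻¹ = [59/428 55/214; -57/107 218/321]
step 0: x' = x̄ + K·y = [-231/214, -134/107]
step 0: P' = (I − K·H)·P̄ = [165/428 109/107; 109/107 384/107]
step 1: x̄ = F·x = [-171/107, -97/107]
step 1: P̄ = F·P·Fᵀ + Q = [2634/107 -445/107; -445/107 541/107]
step 1: y = z − H·x̄ = [309/107, 449/107]
step 1: S = H·P̄·Hᵀ + R = [27024/107 16694/107; 16694/107 10857/107]
step 1: K = P̄·Hᵀ·S⁻¹ = [25041/137476 14101/68738; -12874/34369 16978/34369]
step 1: x' = x̄ + K·y = [-29047/137476, 2909/34369]
step 1: P' = (I − K·H)·P̄ = [42303/137476 25467/34369; 25467/34369 89275/34369]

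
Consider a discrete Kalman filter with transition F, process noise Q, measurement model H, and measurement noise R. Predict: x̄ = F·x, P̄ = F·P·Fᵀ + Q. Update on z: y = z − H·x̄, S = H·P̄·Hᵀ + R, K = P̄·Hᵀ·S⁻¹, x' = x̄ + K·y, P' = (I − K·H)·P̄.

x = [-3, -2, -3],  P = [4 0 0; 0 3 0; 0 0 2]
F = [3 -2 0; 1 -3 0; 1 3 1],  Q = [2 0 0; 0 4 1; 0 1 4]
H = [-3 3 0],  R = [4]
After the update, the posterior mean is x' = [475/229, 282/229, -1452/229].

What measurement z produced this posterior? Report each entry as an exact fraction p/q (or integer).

x̄ = F·x = [-5, 3, -12]
P̄ = F·P·Fᵀ + Q = [50 30 -6; 30 35 -22; -6 -22 37]
S = H·P̄·Hᵀ + R = [229]
K = P̄·Hᵀ·S⁻¹ = [-60/229; 15/229; -48/229]
x' − x̄ = [1620/229, -405/229, 1296/229] = K·y
y = (KᵀK)⁻¹·Kᵀ·(x' − x̄) = [-27]
z = y + H·x̄ = [-27] + [24] = [-3]

z = [-3]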